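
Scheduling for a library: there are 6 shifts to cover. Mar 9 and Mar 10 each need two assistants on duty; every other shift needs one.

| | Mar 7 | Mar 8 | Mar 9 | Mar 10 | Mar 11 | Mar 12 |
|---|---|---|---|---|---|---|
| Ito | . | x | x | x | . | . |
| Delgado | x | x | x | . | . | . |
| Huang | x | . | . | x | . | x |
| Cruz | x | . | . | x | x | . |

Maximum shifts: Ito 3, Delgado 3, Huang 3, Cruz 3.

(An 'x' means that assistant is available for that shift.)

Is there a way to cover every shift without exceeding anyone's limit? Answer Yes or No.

Mar 9 can only be covered by Ito and Delgado, so that assignment is forced.
Mar 11 can only be covered by Cruz, so that assignment is forced.
Mar 12 can only be covered by Huang, so that assignment is forced.
One valid schedule: Mar 7→Delgado, Mar 8→Ito, Mar 9→Ito+Delgado, Mar 10→Ito+Huang, Mar 11→Cruz, Mar 12→Huang.
Loads: Ito 3/3, Delgado 2/3, Huang 2/3, Cruz 1/3 — all within limits.

Yes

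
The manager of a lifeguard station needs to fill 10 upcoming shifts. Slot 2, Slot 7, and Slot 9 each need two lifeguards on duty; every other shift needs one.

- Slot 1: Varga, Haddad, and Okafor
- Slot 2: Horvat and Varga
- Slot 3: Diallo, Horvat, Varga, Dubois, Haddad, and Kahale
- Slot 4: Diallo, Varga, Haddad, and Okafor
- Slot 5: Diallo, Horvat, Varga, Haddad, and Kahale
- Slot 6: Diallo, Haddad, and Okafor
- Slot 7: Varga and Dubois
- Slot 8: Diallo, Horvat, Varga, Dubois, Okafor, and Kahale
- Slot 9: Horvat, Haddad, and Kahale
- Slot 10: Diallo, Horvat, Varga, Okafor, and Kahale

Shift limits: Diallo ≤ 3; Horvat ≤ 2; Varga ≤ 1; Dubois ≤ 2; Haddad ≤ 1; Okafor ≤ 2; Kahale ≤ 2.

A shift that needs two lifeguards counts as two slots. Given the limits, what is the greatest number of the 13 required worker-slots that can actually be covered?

12

Total capacity across all lifeguards is 3+2+1+2+1+2+2 = 13, and 13 slots are needed, so at most 13 can be filled.
Shifts {Slot 2, Slot 7} need 4 slots but only Horvat, Varga, and Dubois are available for them, supplying at most 3 — so at least 1 slot must go unfilled.
An assignment achieving 12: Slot 1→Haddad, Slot 2→Horvat+Varga, Slot 3→Dubois, Slot 4→Diallo, Slot 5→Diallo, Slot 6→Diallo, Slot 7→Dubois, Slot 8→Okafor, Slot 9→Horvat+Kahale, Slot 10→Okafor.
Loads: Diallo 3/3, Horvat 2/2, Varga 1/1, Dubois 2/2, Haddad 1/1, Okafor 2/2, Kahale 1/2.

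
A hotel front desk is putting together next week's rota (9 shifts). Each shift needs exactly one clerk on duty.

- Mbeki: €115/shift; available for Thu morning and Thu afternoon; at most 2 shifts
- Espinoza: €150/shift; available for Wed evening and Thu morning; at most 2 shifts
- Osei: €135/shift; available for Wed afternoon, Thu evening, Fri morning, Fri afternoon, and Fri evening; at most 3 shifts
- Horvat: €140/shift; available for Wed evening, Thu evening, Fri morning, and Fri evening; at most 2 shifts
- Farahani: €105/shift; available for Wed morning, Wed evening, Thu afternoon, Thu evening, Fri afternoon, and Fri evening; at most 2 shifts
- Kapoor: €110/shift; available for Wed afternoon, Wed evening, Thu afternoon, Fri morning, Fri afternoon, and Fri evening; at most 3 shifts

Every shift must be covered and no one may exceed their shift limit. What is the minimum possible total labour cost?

€1040

Wed morning can only be covered by Farahani, so that assignment is forced.
Picking the cheapest available clerk for each shift independently would cost €965, but that ignores the shift limits.
An optimal schedule: Wed morning→Farahani, Wed afternoon→Kapoor, Wed evening→Kapoor, Thu morning→Mbeki, Thu afternoon→Mbeki, Thu evening→Farahani, Fri morning→Kapoor, Fri afternoon→Osei, Fri evening→Osei.
Total: 105 + 110 + 110 + 115 + 115 + 105 + 110 + 135 + 135 = €1040.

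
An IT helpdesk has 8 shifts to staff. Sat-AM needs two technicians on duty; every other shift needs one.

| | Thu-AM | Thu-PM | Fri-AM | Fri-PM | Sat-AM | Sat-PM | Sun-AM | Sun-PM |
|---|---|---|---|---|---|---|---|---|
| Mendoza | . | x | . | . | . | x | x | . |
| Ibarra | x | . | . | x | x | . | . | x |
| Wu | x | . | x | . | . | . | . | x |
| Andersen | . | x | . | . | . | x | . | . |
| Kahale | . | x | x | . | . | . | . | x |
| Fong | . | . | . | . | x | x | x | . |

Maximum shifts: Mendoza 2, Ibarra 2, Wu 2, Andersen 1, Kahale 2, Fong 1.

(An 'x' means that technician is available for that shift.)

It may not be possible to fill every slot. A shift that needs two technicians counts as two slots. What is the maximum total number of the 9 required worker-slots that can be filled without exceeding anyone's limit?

Total capacity across all technicians is 2+2+2+1+2+1 = 10, and 9 slots are needed, so at most 9 can be filled.
An assignment achieving 9: Thu-AM→Wu, Thu-PM→Mendoza, Fri-AM→Wu, Fri-PM→Ibarra, Sat-AM→Ibarra+Fong, Sat-PM→Andersen, Sun-AM→Mendoza, Sun-PM→Kahale.
Loads: Mendoza 2/2, Ibarra 2/2, Wu 2/2, Andersen 1/1, Kahale 1/2, Fong 1/1.

9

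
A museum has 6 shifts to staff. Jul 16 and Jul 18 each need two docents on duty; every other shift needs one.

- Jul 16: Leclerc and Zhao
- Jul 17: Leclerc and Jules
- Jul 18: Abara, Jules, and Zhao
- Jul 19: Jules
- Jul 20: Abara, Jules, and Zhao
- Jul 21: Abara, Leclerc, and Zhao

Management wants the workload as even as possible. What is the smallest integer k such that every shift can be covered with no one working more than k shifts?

With 4 docents and 8 worker-slots to fill, someone must work at least ⌈8/4⌉ = 2 shifts, so k ≥ 2.
k = 2 works: Jul 16→Leclerc+Zhao, Jul 17→Leclerc, Jul 18→Abara+Jules, Jul 19→Jules, Jul 20→Abara, Jul 21→Zhao.
Loads: Abara 2, Leclerc 2, Jules 2, Zhao 2 — all ≤ 2.

2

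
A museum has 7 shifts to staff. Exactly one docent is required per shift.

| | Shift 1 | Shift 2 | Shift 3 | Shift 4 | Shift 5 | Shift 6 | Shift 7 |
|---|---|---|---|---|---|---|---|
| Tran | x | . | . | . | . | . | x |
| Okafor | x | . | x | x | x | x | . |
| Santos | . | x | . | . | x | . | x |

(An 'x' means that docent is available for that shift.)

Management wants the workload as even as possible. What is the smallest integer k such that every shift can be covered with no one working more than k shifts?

With 3 docents and 7 worker-slots to fill, someone must work at least ⌈7/3⌉ = 3 shifts, so k ≥ 3.
k = 3 works: Shift 1→Tran, Shift 2→Santos, Shift 3→Okafor, Shift 4→Okafor, Shift 5→Santos, Shift 6→Okafor, Shift 7→Tran.
Loads: Tran 2, Okafor 3, Santos 2 — all ≤ 3.

3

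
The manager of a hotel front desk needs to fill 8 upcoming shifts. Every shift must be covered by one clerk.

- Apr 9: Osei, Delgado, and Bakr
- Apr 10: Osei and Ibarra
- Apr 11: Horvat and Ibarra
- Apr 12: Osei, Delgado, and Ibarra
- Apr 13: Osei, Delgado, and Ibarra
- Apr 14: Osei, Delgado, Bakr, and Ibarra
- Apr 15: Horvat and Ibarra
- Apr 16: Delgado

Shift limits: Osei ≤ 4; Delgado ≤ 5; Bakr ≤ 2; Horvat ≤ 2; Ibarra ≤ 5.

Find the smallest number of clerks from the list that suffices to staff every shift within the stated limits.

8 slots to fill and no one can take more than 5, so at least ⌈8/5⌉ = 2 clerks are needed.
Delgado and Ibarra alone can cover everything: Apr 9→Delgado, Apr 10→Ibarra, Apr 11→Ibarra, Apr 12→Delgado, Apr 13→Delgado, Apr 14→Delgado, Apr 15→Ibarra, Apr 16→Delgado.

2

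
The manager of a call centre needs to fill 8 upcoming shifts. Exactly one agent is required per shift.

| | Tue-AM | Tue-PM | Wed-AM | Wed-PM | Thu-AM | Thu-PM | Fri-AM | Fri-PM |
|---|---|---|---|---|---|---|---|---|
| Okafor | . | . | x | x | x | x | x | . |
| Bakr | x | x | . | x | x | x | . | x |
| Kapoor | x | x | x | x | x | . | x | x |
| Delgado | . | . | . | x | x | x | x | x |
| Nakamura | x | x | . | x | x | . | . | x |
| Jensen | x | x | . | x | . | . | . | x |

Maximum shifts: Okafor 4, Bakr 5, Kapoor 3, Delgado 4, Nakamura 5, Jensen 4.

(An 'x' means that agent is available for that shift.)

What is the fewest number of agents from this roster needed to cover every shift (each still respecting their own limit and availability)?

2

8 slots to fill and no one can take more than 5, so at least ⌈8/5⌉ = 2 agents are needed.
Okafor and Bakr alone can cover everything: Tue-AM→Bakr, Tue-PM→Bakr, Wed-AM→Okafor, Wed-PM→Okafor, Thu-AM→Okafor, Thu-PM→Bakr, Fri-AM→Okafor, Fri-PM→Bakr.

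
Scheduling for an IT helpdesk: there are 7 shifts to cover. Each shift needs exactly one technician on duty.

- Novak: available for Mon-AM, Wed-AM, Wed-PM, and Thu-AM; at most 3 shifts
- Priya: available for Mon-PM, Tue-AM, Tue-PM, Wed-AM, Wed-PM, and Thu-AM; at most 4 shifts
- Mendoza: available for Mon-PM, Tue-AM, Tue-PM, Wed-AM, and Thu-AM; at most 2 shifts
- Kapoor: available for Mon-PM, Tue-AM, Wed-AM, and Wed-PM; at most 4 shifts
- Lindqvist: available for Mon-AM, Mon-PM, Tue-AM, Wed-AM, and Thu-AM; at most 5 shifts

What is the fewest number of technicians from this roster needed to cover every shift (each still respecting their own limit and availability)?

7 slots to fill and no one can take more than 5, so at least ⌈7/5⌉ = 2 technicians are needed.
Novak and Priya alone can cover everything: Mon-AM→Novak, Mon-PM→Priya, Tue-AM→Priya, Tue-PM→Priya, Wed-AM→Novak, Wed-PM→Novak, Thu-AM→Priya.

2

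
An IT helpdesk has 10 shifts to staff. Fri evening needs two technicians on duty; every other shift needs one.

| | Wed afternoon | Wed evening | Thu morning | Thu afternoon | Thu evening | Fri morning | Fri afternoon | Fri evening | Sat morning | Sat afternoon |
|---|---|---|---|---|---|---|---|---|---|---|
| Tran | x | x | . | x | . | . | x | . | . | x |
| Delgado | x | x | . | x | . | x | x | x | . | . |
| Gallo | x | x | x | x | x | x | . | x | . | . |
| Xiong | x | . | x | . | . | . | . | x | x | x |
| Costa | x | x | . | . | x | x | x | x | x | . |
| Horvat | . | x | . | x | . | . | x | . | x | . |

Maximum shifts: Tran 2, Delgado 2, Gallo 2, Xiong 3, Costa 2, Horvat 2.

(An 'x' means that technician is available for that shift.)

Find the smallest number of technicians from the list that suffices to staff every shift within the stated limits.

11 slots to fill and no one can take more than 3, so at least ⌈11/3⌉ = 4 technicians are needed.
Any 4 technicians together have capacity at most 3+2+2+2 = 9 < 11 slots, so 4 can never suffice.
Tran, Delgado, Gallo, Xiong, and Costa alone can cover everything: Wed afternoon→Xiong, Wed evening→Costa, Thu morning→Gallo, Thu afternoon→Tran, Thu evening→Gallo, Fri morning→Delgado, Fri afternoon→Delgado, Fri evening→Xiong+Costa, Sat morning→Xiong, Sat afternoon→Tran.

5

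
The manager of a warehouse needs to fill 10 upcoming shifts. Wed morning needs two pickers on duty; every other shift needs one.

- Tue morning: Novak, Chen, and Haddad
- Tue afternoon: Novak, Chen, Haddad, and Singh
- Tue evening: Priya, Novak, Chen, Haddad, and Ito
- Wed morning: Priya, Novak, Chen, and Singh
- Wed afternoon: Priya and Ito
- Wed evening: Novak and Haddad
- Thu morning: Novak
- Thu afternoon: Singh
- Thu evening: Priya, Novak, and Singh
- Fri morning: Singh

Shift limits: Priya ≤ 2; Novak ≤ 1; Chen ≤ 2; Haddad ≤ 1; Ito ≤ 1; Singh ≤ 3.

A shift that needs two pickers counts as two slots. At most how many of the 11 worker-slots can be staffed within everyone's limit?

Total capacity across all pickers is 2+1+2+1+1+3 = 10, and 11 slots are needed, so at most 10 can be filled.
An assignment achieving 10: Tue morning→Chen, Tue afternoon→Chen, Tue evening→Ito, Wed morning→Singh, Wed afternoon→Priya, Wed evening→Haddad, Thu morning→Novak, Thu afternoon→Singh, Thu evening→Priya, Fri morning→Singh.
Loads: Priya 2/2, Novak 1/1, Chen 2/2, Haddad 1/1, Ito 1/1, Singh 3/3.

10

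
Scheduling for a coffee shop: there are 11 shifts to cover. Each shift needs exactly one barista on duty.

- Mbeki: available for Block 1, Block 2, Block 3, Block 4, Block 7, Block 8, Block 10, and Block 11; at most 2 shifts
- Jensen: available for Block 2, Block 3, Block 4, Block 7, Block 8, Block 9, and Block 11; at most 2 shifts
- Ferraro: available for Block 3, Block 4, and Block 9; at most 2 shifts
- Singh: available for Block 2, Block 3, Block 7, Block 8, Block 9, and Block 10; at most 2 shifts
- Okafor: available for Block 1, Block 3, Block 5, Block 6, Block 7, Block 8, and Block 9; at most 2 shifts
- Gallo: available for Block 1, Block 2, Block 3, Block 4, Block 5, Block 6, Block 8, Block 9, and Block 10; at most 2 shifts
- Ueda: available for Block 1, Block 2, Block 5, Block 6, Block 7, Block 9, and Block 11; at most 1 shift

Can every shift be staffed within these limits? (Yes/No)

Yes

One valid schedule: Block 1→Gallo, Block 2→Jensen, Block 3→Ferraro, Block 4→Jensen, Block 5→Okafor, Block 6→Okafor, Block 7→Singh, Block 8→Singh, Block 9→Ferraro, Block 10→Mbeki, Block 11→Mbeki.
Loads: Mbeki 2/2, Jensen 2/2, Ferraro 2/2, Singh 2/2, Okafor 2/2, Gallo 1/2, Ueda 0/1 — all within limits.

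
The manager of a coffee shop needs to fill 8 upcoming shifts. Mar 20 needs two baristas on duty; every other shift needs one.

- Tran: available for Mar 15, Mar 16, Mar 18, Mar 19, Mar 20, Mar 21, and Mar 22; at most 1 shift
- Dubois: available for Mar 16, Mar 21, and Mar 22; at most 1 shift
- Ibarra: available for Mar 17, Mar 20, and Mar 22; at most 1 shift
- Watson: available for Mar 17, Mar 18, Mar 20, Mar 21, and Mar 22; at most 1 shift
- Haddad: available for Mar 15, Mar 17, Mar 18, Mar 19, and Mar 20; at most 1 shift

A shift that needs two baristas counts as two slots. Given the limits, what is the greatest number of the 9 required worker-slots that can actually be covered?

5

Total capacity across all baristas is 1+1+1+1+1 = 5, and 9 slots are needed, so at most 5 can be filled.
An assignment achieving 5: Mar 15→Tran, Mar 16→Dubois, Mar 17→Ibarra, Mar 18→Watson, Mar 19→Haddad.
Loads: Tran 1/1, Dubois 1/1, Ibarra 1/1, Watson 1/1, Haddad 1/1.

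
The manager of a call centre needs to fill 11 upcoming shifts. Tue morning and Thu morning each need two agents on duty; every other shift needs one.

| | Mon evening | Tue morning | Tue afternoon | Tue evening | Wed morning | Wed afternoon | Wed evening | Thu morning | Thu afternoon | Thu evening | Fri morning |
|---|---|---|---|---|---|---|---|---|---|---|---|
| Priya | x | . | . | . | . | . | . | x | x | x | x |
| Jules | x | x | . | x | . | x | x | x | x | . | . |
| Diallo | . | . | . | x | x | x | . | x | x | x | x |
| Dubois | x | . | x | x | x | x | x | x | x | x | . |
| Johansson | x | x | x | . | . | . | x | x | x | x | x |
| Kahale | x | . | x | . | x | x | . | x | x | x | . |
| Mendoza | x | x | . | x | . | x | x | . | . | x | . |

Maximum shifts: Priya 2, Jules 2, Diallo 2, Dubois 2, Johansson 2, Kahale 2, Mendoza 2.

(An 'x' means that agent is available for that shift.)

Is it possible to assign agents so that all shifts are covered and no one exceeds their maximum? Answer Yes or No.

Yes

One valid schedule: Mon evening→Priya, Tue morning→Jules+Johansson, Tue afternoon→Dubois, Tue evening→Jules, Wed morning→Diallo, Wed afternoon→Diallo, Wed evening→Dubois, Thu morning→Johansson+Kahale, Thu afternoon→Kahale, Thu evening→Mendoza, Fri morning→Priya.
Loads: Priya 2/2, Jules 2/2, Diallo 2/2, Dubois 2/2, Johansson 2/2, Kahale 2/2, Mendoza 1/2 — all within limits.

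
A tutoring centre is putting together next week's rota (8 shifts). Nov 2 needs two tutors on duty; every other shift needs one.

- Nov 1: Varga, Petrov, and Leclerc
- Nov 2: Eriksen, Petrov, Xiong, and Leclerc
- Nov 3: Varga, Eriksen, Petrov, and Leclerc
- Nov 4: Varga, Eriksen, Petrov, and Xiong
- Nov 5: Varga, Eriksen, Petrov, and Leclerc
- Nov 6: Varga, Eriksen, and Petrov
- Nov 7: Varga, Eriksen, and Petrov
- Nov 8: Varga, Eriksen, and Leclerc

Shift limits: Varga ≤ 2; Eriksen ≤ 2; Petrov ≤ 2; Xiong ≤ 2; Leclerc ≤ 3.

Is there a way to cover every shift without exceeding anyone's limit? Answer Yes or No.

One valid schedule: Nov 1→Varga, Nov 2→Xiong+Leclerc, Nov 3→Petrov, Nov 4→Petrov, Nov 5→Leclerc, Nov 6→Varga, Nov 7→Eriksen, Nov 8→Eriksen.
Loads: Varga 2/2, Eriksen 2/2, Petrov 2/2, Xiong 1/2, Leclerc 2/3 — all within limits.

Yes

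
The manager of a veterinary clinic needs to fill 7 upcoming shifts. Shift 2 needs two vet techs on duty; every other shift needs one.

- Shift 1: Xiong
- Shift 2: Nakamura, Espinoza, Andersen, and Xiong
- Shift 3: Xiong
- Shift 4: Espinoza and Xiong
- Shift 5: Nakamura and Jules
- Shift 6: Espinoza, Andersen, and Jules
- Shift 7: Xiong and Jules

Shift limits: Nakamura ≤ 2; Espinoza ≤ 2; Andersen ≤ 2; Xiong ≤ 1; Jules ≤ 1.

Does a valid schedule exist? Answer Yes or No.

No

Total capacity is 8 and 8 slots are needed, so capacity alone doesn't rule it out.
Shifts {Shift 1, Shift 3} need 2 worker-slots in total, but the vet techs available for any of those shifts (Xiong) can supply at most 1 among them. So no valid schedule exists.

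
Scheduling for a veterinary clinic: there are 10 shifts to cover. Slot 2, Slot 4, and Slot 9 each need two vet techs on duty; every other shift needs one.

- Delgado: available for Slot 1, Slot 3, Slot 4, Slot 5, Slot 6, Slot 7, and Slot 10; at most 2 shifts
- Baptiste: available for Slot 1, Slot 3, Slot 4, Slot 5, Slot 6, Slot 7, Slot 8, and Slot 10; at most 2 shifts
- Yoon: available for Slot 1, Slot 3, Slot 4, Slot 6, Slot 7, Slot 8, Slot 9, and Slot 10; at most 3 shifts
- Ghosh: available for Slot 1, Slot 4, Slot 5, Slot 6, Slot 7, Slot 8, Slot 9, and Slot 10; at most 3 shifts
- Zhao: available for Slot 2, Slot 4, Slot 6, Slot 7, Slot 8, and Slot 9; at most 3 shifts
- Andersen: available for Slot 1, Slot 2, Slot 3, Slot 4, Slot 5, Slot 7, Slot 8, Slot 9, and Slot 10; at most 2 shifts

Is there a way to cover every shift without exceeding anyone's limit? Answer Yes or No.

Yes

Slot 2 can only be covered by Zhao and Andersen, so that assignment is forced.
One valid schedule: Slot 1→Baptiste, Slot 2→Zhao+Andersen, Slot 3→Delgado, Slot 4→Ghosh+Zhao, Slot 5→Delgado, Slot 6→Baptiste, Slot 7→Yoon, Slot 8→Yoon, Slot 9→Ghosh+Zhao, Slot 10→Yoon.
Loads: Delgado 2/2, Baptiste 2/2, Yoon 3/3, Ghosh 2/3, Zhao 3/3, Andersen 1/2 — all within limits.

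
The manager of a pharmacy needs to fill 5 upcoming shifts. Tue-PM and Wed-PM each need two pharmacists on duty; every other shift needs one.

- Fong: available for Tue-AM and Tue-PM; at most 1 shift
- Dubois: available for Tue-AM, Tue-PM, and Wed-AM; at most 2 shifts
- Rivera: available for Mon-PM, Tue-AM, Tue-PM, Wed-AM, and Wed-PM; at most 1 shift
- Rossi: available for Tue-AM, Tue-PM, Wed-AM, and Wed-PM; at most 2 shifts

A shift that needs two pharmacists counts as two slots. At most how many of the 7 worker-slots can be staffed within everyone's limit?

Total capacity across all pharmacists is 1+2+1+2 = 6, and 7 slots are needed, so at most 6 can be filled.
An assignment achieving 6: Mon-PM→Rivera, Tue-AM→Fong, Tue-PM→Dubois+Rossi, Wed-AM→Dubois, Wed-PM→Rossi.
Loads: Fong 1/1, Dubois 2/2, Rivera 1/1, Rossi 2/2.

6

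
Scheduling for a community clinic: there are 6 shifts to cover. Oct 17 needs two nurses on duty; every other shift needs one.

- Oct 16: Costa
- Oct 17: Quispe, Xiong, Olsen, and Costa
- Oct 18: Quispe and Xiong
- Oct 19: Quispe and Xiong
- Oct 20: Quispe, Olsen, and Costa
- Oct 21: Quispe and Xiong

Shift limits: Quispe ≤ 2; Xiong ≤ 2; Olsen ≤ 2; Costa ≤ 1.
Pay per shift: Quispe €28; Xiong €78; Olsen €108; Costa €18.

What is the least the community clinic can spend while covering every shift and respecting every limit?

€446

Oct 16 can only be covered by Costa, so that assignment is forced.
Picking the cheapest available nurse for each shift independently would cost €166, but that ignores the shift limits.
An optimal schedule: Oct 16→Costa, Oct 17→Xiong+Olsen, Oct 18→Quispe, Oct 19→Quispe, Oct 20→Olsen, Oct 21→Xiong.
Total: 18 + 78 + 108 + 28 + 28 + 108 + 78 = €446.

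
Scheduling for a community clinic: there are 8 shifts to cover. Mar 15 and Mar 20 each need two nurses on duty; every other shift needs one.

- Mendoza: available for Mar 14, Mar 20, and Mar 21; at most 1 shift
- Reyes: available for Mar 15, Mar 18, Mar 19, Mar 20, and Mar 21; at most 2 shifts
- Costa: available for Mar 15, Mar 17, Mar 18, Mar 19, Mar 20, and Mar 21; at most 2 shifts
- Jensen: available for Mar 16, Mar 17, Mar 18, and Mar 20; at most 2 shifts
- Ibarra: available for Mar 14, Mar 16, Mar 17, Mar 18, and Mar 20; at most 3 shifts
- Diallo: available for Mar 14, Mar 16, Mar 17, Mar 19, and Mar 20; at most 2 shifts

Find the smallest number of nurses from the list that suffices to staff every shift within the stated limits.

10 slots to fill and no one can take more than 3, so at least ⌈10/3⌉ = 4 nurses are needed.
Any 4 nurses together have capacity at most 3+2+2+2 = 9 < 10 slots, so 4 can never suffice.
Mendoza, Reyes, Costa, Jensen, and Ibarra alone can cover everything: Mar 14→Mendoza, Mar 15→Reyes+Costa, Mar 16→Jensen, Mar 17→Ibarra, Mar 18→Ibarra, Mar 19→Reyes, Mar 20→Jensen+Ibarra, Mar 21→Costa.

5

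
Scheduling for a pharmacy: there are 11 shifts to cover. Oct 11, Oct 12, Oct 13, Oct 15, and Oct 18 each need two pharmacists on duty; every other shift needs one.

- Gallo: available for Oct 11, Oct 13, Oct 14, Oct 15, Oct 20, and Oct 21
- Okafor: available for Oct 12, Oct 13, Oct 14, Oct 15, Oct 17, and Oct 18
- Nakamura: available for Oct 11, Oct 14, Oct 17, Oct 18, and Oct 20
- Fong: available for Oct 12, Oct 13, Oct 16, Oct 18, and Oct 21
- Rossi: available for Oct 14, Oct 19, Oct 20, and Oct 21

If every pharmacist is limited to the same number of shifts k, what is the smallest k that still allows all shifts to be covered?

With 5 pharmacists and 16 worker-slots to fill, someone must work at least ⌈16/5⌉ = 4 shifts, so k ≥ 4.
k = 4 works: Oct 11→Gallo+Nakamura, Oct 12→Okafor+Fong, Oct 13→Gallo+Okafor, Oct 14→Nakamura, Oct 15→Gallo+Okafor, Oct 16→Fong, Oct 17→Okafor, Oct 18→Nakamura+Fong, Oct 19→Rossi, Oct 20→Gallo, Oct 21→Fong.
Loads: Gallo 4, Okafor 4, Nakamura 3, Fong 4, Rossi 1 — all ≤ 4.

4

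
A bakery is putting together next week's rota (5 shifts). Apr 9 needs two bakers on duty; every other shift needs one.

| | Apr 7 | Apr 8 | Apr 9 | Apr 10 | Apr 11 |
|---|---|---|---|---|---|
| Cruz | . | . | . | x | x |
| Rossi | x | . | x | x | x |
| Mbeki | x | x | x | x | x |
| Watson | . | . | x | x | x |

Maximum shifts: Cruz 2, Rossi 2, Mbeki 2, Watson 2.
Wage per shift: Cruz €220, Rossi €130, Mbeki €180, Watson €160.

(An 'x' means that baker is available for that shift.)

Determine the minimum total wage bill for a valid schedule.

€940

Apr 8 can only be covered by Mbeki, so that assignment is forced.
Picking the cheapest available baker for each shift independently would cost €860, but that ignores the shift limits.
An optimal schedule: Apr 7→Rossi, Apr 8→Mbeki, Apr 9→Rossi+Watson, Apr 10→Watson, Apr 11→Mbeki.
Total: 130 + 180 + 130 + 160 + 160 + 180 = €940.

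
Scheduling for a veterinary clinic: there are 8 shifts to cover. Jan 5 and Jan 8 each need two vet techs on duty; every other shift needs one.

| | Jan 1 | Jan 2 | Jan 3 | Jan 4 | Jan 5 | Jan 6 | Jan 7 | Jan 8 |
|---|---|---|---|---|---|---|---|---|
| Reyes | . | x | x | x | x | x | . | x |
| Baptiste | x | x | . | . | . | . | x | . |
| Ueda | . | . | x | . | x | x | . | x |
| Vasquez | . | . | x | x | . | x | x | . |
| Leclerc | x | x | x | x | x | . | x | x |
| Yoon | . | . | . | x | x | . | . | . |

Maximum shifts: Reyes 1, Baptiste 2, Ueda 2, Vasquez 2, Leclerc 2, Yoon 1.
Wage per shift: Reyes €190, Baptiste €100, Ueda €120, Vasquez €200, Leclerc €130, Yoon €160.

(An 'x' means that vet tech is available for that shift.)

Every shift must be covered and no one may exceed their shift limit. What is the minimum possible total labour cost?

Picking the cheapest available vet tech for each shift independently would cost €1170, but that ignores the shift limits.
An optimal schedule: Jan 1→Baptiste, Jan 2→Reyes, Jan 3→Vasquez, Jan 4→Vasquez, Jan 5→Leclerc+Yoon, Jan 6→Ueda, Jan 7→Baptiste, Jan 8→Ueda+Leclerc.
Total: 100 + 190 + 200 + 200 + 130 + 160 + 120 + 100 + 120 + 130 = €1450.

€1450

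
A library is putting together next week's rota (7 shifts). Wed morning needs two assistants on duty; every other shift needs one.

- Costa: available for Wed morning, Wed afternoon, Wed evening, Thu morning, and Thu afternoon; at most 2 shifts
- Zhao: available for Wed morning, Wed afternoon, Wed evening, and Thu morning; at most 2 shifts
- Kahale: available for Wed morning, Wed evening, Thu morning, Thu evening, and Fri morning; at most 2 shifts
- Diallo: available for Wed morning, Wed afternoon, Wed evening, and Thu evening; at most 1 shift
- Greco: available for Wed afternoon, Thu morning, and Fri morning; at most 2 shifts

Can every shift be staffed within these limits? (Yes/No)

Thu afternoon can only be covered by Costa, so that assignment is forced.
One valid schedule: Wed morning→Zhao+Diallo, Wed afternoon→Costa, Wed evening→Zhao, Thu morning→Greco, Thu afternoon→Costa, Thu evening→Kahale, Fri morning→Kahale.
Loads: Costa 2/2, Zhao 2/2, Kahale 2/2, Diallo 1/1, Greco 1/2 — all within limits.

Yes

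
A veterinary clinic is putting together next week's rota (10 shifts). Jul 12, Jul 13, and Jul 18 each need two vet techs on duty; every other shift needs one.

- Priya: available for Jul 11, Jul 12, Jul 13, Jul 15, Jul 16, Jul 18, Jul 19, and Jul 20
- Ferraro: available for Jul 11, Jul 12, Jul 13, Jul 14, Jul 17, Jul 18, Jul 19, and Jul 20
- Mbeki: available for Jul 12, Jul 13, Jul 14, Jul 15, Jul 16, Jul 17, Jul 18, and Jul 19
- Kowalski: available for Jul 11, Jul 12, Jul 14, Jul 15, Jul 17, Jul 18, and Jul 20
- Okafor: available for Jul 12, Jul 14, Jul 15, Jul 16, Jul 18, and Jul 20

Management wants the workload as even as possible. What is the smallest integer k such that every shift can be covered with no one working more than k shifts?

3

With 5 vet techs and 13 worker-slots to fill, someone must work at least ⌈13/5⌉ = 3 shifts, so k ≥ 3.
k = 3 works: Jul 11→Priya, Jul 12→Mbeki+Kowalski, Jul 13→Priya+Ferraro, Jul 14→Mbeki, Jul 15→Mbeki, Jul 16→Priya, Jul 17→Ferraro, Jul 18→Kowalski+Okafor, Jul 19→Ferraro, Jul 20→Kowalski.
Loads: Priya 3, Ferraro 3, Mbeki 3, Kowalski 3, Okafor 1 — all ≤ 3.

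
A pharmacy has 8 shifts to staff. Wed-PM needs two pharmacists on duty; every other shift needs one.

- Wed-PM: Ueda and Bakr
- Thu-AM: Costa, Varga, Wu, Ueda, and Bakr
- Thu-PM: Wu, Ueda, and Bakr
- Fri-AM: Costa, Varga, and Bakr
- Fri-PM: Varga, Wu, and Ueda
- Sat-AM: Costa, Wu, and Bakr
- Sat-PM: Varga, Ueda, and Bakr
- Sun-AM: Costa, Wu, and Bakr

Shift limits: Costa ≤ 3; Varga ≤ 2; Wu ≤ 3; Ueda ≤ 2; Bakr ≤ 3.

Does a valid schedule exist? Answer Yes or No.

Wed-PM can only be covered by Ueda and Bakr, so that assignment is forced.
One valid schedule: Wed-PM→Ueda+Bakr, Thu-AM→Wu, Thu-PM→Wu, Fri-AM→Costa, Fri-PM→Varga, Sat-AM→Costa, Sat-PM→Varga, Sun-AM→Costa.
Loads: Costa 3/3, Varga 2/2, Wu 2/3, Ueda 1/2, Bakr 1/3 — all within limits.

Yes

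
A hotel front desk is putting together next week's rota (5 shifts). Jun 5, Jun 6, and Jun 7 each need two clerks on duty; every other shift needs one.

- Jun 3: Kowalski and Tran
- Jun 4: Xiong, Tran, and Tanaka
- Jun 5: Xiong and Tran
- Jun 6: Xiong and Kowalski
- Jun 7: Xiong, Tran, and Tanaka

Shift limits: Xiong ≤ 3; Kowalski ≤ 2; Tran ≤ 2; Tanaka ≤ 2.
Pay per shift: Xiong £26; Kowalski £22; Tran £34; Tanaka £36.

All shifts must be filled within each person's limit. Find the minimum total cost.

Jun 5 can only be covered by Xiong and Tran, so that assignment is forced.
Jun 6 can only be covered by Xiong and Kowalski, so that assignment is forced.
Picking the cheapest available clerk for each shift independently would cost £216, but that ignores the shift limits.
An optimal schedule: Jun 3→Kowalski, Jun 4→Xiong, Jun 5→Xiong+Tran, Jun 6→Xiong+Kowalski, Jun 7→Tran+Tanaka.
Total: 22 + 26 + 26 + 34 + 26 + 22 + 34 + 36 = £226.

£226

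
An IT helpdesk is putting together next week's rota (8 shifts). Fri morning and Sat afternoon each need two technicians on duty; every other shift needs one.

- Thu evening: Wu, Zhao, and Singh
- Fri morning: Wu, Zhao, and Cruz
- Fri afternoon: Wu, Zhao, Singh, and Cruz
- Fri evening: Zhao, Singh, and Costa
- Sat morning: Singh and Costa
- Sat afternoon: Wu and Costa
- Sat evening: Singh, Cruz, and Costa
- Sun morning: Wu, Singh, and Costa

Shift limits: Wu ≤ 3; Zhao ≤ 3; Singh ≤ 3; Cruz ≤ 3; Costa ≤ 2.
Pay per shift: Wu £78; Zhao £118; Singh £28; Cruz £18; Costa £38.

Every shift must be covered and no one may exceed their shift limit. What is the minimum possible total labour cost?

Sat afternoon can only be covered by Wu and Costa, so that assignment is forced.
Picking the cheapest available technician for each shift independently would cost £360, but that ignores the shift limits.
An optimal schedule: Thu evening→Singh, Fri morning→Cruz+Wu, Fri afternoon→Cruz, Fri evening→Singh, Sat morning→Singh, Sat afternoon→Costa+Wu, Sat evening→Cruz, Sun morning→Costa.
Total: 28 + 18 + 78 + 18 + 28 + 28 + 38 + 78 + 18 + 38 = £370.

£370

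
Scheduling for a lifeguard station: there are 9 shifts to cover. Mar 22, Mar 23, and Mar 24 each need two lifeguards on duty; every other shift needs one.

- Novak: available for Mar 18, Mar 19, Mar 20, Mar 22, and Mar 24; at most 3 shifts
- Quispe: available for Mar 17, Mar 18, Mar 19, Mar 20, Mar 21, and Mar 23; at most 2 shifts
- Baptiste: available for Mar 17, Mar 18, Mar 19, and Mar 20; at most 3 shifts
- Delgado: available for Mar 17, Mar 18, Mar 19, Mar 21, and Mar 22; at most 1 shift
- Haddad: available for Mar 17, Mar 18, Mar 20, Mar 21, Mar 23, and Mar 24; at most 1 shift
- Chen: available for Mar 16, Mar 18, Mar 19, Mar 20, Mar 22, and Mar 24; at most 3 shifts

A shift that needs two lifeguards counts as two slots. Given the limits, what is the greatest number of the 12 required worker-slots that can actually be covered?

12

Total capacity across all lifeguards is 3+2+3+1+1+3 = 13, and 12 slots are needed, so at most 12 can be filled.
An assignment achieving 12: Mar 16→Chen, Mar 17→Baptiste, Mar 18→Baptiste, Mar 19→Novak, Mar 20→Baptiste, Mar 21→Quispe, Mar 22→Novak+Delgado, Mar 23→Quispe+Haddad, Mar 24→Novak+Chen.
Loads: Novak 3/3, Quispe 2/2, Baptiste 3/3, Delgado 1/1, Haddad 1/1, Chen 2/3.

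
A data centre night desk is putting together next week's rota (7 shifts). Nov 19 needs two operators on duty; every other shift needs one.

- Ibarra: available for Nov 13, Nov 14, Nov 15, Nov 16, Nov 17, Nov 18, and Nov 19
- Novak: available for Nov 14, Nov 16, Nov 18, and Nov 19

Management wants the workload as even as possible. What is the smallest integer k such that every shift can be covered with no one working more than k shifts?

4

With 2 operators and 8 worker-slots to fill, someone must work at least ⌈8/2⌉ = 4 shifts, so k ≥ 4.
k = 4 works: Nov 13→Ibarra, Nov 14→Novak, Nov 15→Ibarra, Nov 16→Novak, Nov 17→Ibarra, Nov 18→Novak, Nov 19→Ibarra+Novak.
Loads: Ibarra 4, Novak 4 — all ≤ 4.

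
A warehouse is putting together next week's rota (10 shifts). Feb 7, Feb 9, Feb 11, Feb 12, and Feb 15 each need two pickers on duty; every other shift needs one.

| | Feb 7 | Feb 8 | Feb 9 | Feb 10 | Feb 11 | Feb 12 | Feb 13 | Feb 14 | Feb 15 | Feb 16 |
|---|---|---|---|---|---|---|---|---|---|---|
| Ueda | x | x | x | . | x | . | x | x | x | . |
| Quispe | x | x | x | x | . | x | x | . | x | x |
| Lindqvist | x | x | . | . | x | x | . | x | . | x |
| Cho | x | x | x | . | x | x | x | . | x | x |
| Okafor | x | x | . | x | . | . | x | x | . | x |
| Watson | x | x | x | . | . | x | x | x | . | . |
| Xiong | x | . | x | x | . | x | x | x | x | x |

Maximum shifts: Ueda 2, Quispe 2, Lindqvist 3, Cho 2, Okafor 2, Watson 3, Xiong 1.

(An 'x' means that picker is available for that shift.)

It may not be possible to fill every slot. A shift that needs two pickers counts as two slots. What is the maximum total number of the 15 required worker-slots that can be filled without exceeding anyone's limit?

Total capacity across all pickers is 2+2+3+2+2+3+1 = 15, and 15 slots are needed, so at most 15 can be filled.
An assignment achieving 15: Feb 7→Watson+Xiong, Feb 8→Okafor, Feb 9→Cho+Watson, Feb 10→Quispe, Feb 11→Ueda+Lindqvist, Feb 12→Lindqvist+Cho, Feb 13→Watson, Feb 14→Lindqvist, Feb 15→Ueda+Quispe, Feb 16→Okafor.
Loads: Ueda 2/2, Quispe 2/2, Lindqvist 3/3, Cho 2/2, Okafor 2/2, Watson 3/3, Xiong 1/1.

15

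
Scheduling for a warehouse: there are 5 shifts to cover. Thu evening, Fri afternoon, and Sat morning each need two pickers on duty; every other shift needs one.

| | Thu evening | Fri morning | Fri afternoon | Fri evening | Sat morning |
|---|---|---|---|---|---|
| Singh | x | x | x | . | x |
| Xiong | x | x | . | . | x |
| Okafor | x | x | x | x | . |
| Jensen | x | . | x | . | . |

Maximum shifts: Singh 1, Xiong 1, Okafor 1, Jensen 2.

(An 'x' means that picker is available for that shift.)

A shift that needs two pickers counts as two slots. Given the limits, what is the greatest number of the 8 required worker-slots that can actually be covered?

5

Total capacity across all pickers is 1+1+1+2 = 5, and 8 slots are needed, so at most 5 can be filled.
An assignment achieving 5: Thu evening→Jensen, Fri afternoon→Jensen, Fri evening→Okafor, Sat morning→Singh+Xiong.
Loads: Singh 1/1, Xiong 1/1, Okafor 1/1, Jensen 2/2.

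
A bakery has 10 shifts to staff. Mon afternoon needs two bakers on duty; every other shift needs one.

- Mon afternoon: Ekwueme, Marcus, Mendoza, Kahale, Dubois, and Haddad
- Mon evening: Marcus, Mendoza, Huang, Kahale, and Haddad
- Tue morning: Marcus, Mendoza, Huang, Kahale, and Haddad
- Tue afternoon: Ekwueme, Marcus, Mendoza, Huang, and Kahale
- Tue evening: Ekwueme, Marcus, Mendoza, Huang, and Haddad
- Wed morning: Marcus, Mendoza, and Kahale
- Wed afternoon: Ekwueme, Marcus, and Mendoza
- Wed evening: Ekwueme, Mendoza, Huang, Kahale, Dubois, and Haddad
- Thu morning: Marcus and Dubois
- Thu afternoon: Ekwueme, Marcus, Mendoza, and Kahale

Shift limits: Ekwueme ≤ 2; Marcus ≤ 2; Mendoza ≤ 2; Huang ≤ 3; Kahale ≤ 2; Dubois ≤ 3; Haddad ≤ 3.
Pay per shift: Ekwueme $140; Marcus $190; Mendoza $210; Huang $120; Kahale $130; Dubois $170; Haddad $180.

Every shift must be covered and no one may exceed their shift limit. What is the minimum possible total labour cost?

Picking the cheapest available baker for each shift independently would cost $1440, but that ignores the shift limits.
An optimal schedule: Mon afternoon→Dubois+Haddad, Mon evening→Huang, Tue morning→Huang, Tue afternoon→Huang, Tue evening→Ekwueme, Wed morning→Kahale, Wed afternoon→Ekwueme, Wed evening→Dubois, Thu morning→Dubois, Thu afternoon→Kahale.
Total: 170 + 180 + 120 + 120 + 120 + 140 + 130 + 140 + 170 + 170 + 130 = $1590.

$1590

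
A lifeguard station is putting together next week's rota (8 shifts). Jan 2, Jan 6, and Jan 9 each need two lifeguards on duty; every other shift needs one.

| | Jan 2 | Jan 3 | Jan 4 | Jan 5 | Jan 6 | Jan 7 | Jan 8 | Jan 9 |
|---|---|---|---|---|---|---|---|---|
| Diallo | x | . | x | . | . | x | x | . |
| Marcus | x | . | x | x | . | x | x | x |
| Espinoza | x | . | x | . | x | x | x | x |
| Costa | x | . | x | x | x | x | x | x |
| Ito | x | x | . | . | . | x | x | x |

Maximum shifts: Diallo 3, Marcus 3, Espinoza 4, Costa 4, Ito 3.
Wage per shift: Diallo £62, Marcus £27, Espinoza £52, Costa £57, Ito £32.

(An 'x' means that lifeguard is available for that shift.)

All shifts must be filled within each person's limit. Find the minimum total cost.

Jan 3 can only be covered by Ito, so that assignment is forced.
Jan 6 can only be covered by Espinoza and Costa, so that assignment is forced.
Picking the cheapest available lifeguard for each shift independently would cost £367, but that ignores the shift limits.
An optimal schedule: Jan 2→Ito+Espinoza, Jan 3→Ito, Jan 4→Marcus, Jan 5→Marcus, Jan 6→Espinoza+Costa, Jan 7→Marcus, Jan 8→Espinoza, Jan 9→Ito+Espinoza.
Total: 32 + 52 + 32 + 27 + 27 + 52 + 57 + 27 + 52 + 32 + 52 = £442.

£442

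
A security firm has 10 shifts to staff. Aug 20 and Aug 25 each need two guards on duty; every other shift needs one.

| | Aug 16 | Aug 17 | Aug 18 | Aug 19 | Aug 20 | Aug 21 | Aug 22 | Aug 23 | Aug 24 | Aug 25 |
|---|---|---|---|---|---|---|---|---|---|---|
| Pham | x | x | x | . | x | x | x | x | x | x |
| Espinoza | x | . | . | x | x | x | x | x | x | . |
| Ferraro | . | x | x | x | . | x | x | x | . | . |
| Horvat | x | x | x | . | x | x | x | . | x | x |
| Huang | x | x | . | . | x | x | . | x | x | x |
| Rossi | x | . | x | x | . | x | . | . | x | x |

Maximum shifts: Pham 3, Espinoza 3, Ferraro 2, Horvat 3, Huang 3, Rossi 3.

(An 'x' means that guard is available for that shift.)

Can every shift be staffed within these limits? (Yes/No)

Yes

One valid schedule: Aug 16→Espinoza, Aug 17→Pham, Aug 18→Pham, Aug 19→Espinoza, Aug 20→Horvat+Huang, Aug 21→Ferraro, Aug 22→Pham, Aug 23→Espinoza, Aug 24→Horvat, Aug 25→Horvat+Huang.
Loads: Pham 3/3, Espinoza 3/3, Ferraro 1/2, Horvat 3/3, Huang 2/3, Rossi 0/3 — all within limits.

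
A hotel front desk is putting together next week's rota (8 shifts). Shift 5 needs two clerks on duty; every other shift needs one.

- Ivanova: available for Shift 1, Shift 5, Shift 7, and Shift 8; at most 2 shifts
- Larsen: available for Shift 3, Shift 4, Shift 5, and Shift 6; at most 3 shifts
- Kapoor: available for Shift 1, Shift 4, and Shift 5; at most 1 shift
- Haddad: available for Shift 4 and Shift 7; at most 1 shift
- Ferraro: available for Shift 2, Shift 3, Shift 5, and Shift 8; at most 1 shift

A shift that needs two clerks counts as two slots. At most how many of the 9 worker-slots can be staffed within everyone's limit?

Total capacity across all clerks is 2+3+1+1+1 = 8, and 9 slots are needed, so at most 8 can be filled.
An assignment achieving 8: Shift 1→Ivanova, Shift 2→Ferraro, Shift 3→Larsen, Shift 4→Haddad, Shift 5→Larsen+Kapoor, Shift 6→Larsen, Shift 7→Ivanova.
Loads: Ivanova 2/2, Larsen 3/3, Kapoor 1/1, Haddad 1/1, Ferraro 1/1.

8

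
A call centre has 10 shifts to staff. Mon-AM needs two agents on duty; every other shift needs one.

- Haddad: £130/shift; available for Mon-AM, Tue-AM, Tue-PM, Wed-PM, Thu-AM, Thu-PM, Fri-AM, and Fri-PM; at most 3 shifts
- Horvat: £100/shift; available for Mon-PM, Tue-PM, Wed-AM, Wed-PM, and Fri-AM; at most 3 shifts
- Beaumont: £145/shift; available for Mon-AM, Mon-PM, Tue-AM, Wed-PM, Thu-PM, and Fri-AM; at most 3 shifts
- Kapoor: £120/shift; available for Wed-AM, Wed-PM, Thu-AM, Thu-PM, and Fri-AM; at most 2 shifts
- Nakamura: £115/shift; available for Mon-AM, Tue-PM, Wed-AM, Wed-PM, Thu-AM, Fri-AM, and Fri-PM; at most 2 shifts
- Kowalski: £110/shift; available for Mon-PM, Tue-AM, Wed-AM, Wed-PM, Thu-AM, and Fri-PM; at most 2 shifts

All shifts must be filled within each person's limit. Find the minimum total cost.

Picking the cheapest available agent for each shift independently would cost £1195, but that ignores the shift limits.
An optimal schedule: Mon-AM→Nakamura+Haddad, Mon-PM→Horvat, Tue-AM→Kowalski, Tue-PM→Horvat, Wed-AM→Horvat, Wed-PM→Haddad, Thu-AM→Nakamura, Thu-PM→Kapoor, Fri-AM→Kapoor, Fri-PM→Kowalski.
Total: 115 + 130 + 100 + 110 + 100 + 100 + 130 + 115 + 120 + 120 + 110 = £1250.

£1250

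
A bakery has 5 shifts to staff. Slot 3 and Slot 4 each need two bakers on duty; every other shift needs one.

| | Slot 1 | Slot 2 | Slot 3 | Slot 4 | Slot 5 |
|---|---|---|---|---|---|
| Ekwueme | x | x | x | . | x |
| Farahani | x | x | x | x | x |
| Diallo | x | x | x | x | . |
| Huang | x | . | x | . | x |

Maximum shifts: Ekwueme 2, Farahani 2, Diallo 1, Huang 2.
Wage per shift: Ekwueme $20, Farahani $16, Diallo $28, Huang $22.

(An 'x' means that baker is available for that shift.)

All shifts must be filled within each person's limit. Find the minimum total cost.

Slot 4 can only be covered by Farahani and Diallo, so that assignment is forced.
Picking the cheapest available baker for each shift independently would cost $128, but that ignores the shift limits.
An optimal schedule: Slot 1→Huang, Slot 2→Ekwueme, Slot 3→Farahani+Huang, Slot 4→Farahani+Diallo, Slot 5→Ekwueme.
Total: 22 + 20 + 16 + 22 + 16 + 28 + 20 = $144.

$144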